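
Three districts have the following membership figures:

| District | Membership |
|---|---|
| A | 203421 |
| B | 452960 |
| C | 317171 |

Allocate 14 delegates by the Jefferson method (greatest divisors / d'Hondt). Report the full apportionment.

A 3; B 7; C 4

Standard divisor 973552/14 ≈ 69539.429; standard quotas: A 2.925, B 6.514, C 4.561.
Rounding down gives 2, 6, 4 = 12 seats, so the divisor must be adjusted.
With modified divisor 64100: modified quotas A 3.173, B 7.066, C 4.948.
Rounding down: A 3, B 7, C 4 (total 14).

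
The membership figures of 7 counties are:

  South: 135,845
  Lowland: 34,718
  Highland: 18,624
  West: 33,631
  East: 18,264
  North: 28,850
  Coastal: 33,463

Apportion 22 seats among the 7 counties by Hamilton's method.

South: 10, Lowland: 3, Highland: 1, West: 3, East: 1, North: 2, Coastal: 2

The standard divisor is 303395/22 ≈ 13790.682.
Standard quotas: South 9.8505, Lowland 2.5175, Highland 1.3505, West 2.4387, East 1.3244, North 2.0920, Coastal 2.4265.
Lower quotas: South 9, Lowland 2, Highland 1, West 2, East 1, North 2, Coastal 2 (sum 19, leaving 3 seats).
Remainders in descending order: South 0.8505, Lowland 0.5175, West 0.4387, Coastal 0.4265, Highland 0.3505, East 0.3244, North 0.0920.
Largest remainders: South, Lowland, West receive the extra seats.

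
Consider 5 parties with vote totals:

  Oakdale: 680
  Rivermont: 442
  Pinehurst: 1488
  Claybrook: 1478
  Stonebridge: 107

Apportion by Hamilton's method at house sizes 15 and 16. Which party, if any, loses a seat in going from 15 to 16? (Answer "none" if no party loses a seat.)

Oakdale

At 15 seats: Oakdale 3, Rivermont 2, Pinehurst 5, Claybrook 5, Stonebridge 0.
At 16 seats: Oakdale 2, Rivermont 2, Pinehurst 6, Claybrook 6, Stonebridge 0.
Oakdale drops from 3 to 2.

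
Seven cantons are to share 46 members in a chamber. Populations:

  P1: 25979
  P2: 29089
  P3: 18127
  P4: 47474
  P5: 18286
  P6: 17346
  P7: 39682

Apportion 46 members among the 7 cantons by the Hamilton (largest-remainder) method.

The standard divisor is 195983/46 ≈ 4260.5.
Standard quotas: P1 6.0976, P2 6.8276, P3 4.2547, P4 11.1428, P5 4.2920, P6 4.0714, P7 9.3139.
Lower quotas: P1 6, P2 6, P3 4, P4 11, P5 4, P6 4, P7 9 (sum 44, leaving 2 seats).
Remainders in descending order: P2 0.8276, P7 0.3139, P5 0.2920, P3 0.2547, P4 0.1428, P1 0.0976, P6 0.0714.
Largest remainders: P2, P7 receive the extra seats.

P1 6; P2 7; P3 4; P4 11; P5 4; P6 4; P7 10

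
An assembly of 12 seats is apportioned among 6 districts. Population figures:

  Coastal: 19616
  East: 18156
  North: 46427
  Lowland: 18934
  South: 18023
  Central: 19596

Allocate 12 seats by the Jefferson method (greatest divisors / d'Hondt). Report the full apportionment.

Standard divisor 140752/12 ≈ 11729.333; standard quotas: Coastal 1.672, East 1.548, North 3.958, Lowland 1.614, South 1.537, Central 1.671.
Rounding down gives 1, 1, 3, 1, 1, 1 = 8 seats, so the divisor must be adjusted.
With modified divisor 9339.88: modified quotas Coastal 2.100, East 1.944, North 4.971, Lowland 2.027, South 1.930, Central 2.098.
Rounding down: Coastal 2, East 1, North 4, Lowland 2, South 1, Central 2 (total 12).

Coastal=2; East=1; North=4; Lowland=2; South=1; Central=2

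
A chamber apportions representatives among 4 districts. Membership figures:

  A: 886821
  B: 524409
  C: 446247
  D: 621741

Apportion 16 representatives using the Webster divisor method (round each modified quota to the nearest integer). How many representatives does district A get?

6

Standard divisor 2479218/16 ≈ 154951.125; standard quotas: A 5.723, B 3.384, C 2.880, D 4.012.
Rounding to the nearest integer gives A 6, B 3, C 3, D 4 — total 16, matching the house size, so no adjustment is needed.
A receives 6.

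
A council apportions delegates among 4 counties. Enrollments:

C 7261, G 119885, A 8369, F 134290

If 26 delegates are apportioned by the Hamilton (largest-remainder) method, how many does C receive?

The standard divisor is 269805/26 ≈ 10377.115.
Standard quotas: C 0.6997, G 11.5528, A 0.8065, F 12.9410.
Lower quotas: C 0, G 11, A 0, F 12 (sum 23, leaving 3 seats).
Remainders in descending order: F 0.9410, A 0.8065, C 0.6997, G 0.5528.
Largest remainders: F, A, C receive the extra seats.
C receives 1.

1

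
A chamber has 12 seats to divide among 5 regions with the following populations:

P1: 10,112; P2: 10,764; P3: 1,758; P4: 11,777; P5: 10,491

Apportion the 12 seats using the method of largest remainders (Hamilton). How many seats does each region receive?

P1=3; P2=3; P3=0; P4=3; P5=3

The standard divisor is 44902/12 ≈ 3741.833.
Standard quotas: P1 2.7024, P2 2.8767, P3 0.4698, P4 3.1474, P5 2.8037.
Lower quotas: P1 2, P2 2, P3 0, P4 3, P5 2 (sum 9, leaving 3 seats).
Remainders in descending order: P2 0.8767, P5 0.8037, P1 0.7024, P3 0.4698, P4 0.1474.
Largest remainders: P2, P5, P1 receive the extra seats.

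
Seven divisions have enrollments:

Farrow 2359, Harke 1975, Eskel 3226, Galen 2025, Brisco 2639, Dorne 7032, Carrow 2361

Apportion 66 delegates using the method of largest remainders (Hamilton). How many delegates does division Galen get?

Standard divisor: 21617 ÷ 66 ≈ 327.53.
Standard quotas: Farrow 7.2024, Harke 6.0300, Eskel 9.8495, Galen 6.1826, Brisco 8.0573, Dorne 21.4698, Carrow 7.2085.
Lower quotas: Farrow 7, Harke 6, Eskel 9, Galen 6, Brisco 8, Dorne 21, Carrow 7 (sum 64, leaving 2 seats).
Remainders in descending order: Eskel 0.8495, Dorne 0.4698, Carrow 0.2085, Farrow 0.2024, Galen 0.1826, Brisco 0.0573, Harke 0.0300.
The surplus seats go to Eskel, Dorne.
Galen receives 6.

6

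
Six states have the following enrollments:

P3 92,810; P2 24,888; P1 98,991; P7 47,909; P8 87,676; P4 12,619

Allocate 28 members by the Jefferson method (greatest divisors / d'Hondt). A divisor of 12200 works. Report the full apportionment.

P3 7, P2 2, P1 8, P7 3, P8 7, P4 1

With modified divisor 12200: modified quotas P3 7.607, P2 2.040, P1 8.114, P7 3.927, P8 7.187, P4 1.034.
Rounding down: P3 7, P2 2, P1 8, P7 3, P8 7, P4 1 (total 28).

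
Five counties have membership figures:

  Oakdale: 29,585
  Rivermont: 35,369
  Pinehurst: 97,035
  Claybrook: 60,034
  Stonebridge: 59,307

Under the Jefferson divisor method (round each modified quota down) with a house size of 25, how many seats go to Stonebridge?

Standard divisor 281330/25 ≈ 11253.2; standard quotas: Oakdale 2.629, Rivermont 3.143, Pinehurst 8.623, Claybrook 5.335, Stonebridge 5.270.
Rounding down gives 2, 3, 8, 5, 5 = 23 seats, so the divisor must be adjusted.
With modified divisor 9950: modified quotas Oakdale 2.973, Rivermont 3.555, Pinehurst 9.752, Claybrook 6.034, Stonebridge 5.961.
Rounding down: Oakdale 2, Rivermont 3, Pinehurst 9, Claybrook 6, Stonebridge 5 (total 25).
Stonebridge receives 5.

5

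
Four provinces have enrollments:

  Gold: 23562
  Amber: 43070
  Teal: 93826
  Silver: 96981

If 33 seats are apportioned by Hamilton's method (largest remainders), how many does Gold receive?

Standard divisor: 257439 ÷ 33 ≈ 7801.182.
Standard quotas: Gold 3.0203, Amber 5.5210, Teal 12.0272, Silver 12.4316.
Lower quotas: Gold 3, Amber 5, Teal 12, Silver 12 (sum 32, leaving 1 seat).
Remainders in descending order: Amber 0.5210, Silver 0.4316, Teal 0.0272, Gold 0.0203.
Largest remainder: Amber receives the extra seat.
Gold receives 3.

3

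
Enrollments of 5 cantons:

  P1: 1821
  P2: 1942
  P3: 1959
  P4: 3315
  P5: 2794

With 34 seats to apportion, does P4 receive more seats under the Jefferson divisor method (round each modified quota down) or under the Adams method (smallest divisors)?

Jefferson: P1 5, P2 5, P3 6, P4 10, P5 8.
Adams: P1 5, P2 6, P3 6, P4 9, P5 8.
P4 gets 10 under Jefferson and 9 under Adams.

Jefferson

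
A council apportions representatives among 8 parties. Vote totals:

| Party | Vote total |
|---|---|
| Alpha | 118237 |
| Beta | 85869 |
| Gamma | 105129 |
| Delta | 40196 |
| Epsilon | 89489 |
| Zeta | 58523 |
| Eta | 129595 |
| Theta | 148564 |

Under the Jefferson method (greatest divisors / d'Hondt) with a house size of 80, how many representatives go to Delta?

Standard divisor 775602/80 ≈ 9695.025; standard quotas: Alpha 12.196, Beta 8.857, Gamma 10.844, Delta 4.146, Epsilon 9.230, Zeta 6.036, Eta 13.367, Theta 15.324.
Rounding down gives 12, 8, 10, 4, 9, 6, 13, 15 = 77 seats, so the divisor must be adjusted.
With modified divisor 9271: modified quotas Alpha 12.753, Beta 9.262, Gamma 11.340, Delta 4.336, Epsilon 9.653, Zeta 6.312, Eta 13.979, Theta 16.025.
Rounding down: Alpha 12, Beta 9, Gamma 11, Delta 4, Epsilon 9, Zeta 6, Eta 13, Theta 16 (total 80).
Delta receives 4.

4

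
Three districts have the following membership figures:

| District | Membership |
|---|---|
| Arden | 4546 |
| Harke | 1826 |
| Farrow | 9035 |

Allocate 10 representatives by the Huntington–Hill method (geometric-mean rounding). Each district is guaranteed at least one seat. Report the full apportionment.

Arden=3, Harke=1, Farrow=6

With divisor 1522: modified quotas Arden 2.987, Harke 1.200, Farrow 5.936.
Geometric-mean thresholds: Arden √(2·3)=2.449, Harke √(1·2)=1.414, Farrow √(5·6)=5.477.
Each quota rounded against its threshold gives Arden 3, Harke 1, Farrow 6 (total 10).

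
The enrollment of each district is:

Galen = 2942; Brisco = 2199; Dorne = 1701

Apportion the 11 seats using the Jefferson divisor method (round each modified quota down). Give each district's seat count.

Standard divisor 6842/11 ≈ 622; standard quotas: Galen 4.730, Brisco 3.535, Dorne 2.735.
Rounding down gives 4, 3, 2 = 9 seats, so the divisor must be adjusted.
With modified divisor 560: modified quotas Galen 5.254, Brisco 3.927, Dorne 3.038.
Rounding down: Galen 5, Brisco 3, Dorne 3 (total 11).

Galen 5; Brisco 3; Dorne 3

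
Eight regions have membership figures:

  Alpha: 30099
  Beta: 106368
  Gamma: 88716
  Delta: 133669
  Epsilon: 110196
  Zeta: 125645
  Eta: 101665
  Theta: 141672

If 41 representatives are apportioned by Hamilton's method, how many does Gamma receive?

Standard divisor: 838030 ÷ 41 ≈ 20439.756.
Standard quotas: Alpha 1.4726, Beta 5.2040, Gamma 4.3404, Delta 6.5397, Epsilon 5.3913, Zeta 6.1471, Eta 4.9739, Theta 6.9312.
Lower quotas: Alpha 1, Beta 5, Gamma 4, Delta 6, Epsilon 5, Zeta 6, Eta 4, Theta 6 (sum 37, leaving 4 seats).
Remainders in descending order: Eta 0.9739, Theta 0.9312, Delta 0.5397, Alpha 0.4726, Epsilon 0.3913, Gamma 0.3404, Beta 0.2040, Zeta 0.1471.
The surplus seats go to Eta, Theta, Delta, Alpha.
Gamma receives 4.

4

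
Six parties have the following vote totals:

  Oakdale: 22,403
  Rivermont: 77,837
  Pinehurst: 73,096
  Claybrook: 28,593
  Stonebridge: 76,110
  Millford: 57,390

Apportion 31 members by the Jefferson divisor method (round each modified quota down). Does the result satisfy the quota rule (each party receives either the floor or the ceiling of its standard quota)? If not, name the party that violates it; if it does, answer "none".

Standard quotas: Oakdale 2.070, Rivermont 7.194, Pinehurst 6.755, Claybrook 2.643, Stonebridge 7.034, Millford 5.304.
Jefferson allocation: Oakdale 2, Rivermont 8, Pinehurst 7, Claybrook 2, Stonebridge 7, Millford 5.
Every allocation lies between the lower and upper quota.

none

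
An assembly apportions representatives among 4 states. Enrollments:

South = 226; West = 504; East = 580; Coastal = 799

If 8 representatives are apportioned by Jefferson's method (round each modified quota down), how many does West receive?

2

Standard divisor 2109/8 ≈ 263.625; standard quotas: South 0.857, West 1.912, East 2.200, Coastal 3.031.
Rounding down gives 0, 1, 2, 3 = 6 seats, so the divisor must be adjusted.
With modified divisor 210: modified quotas South 1.076, West 2.400, East 2.762, Coastal 3.805.
Rounding down: South 1, West 2, East 2, Coastal 3 (total 8).
West receives 2.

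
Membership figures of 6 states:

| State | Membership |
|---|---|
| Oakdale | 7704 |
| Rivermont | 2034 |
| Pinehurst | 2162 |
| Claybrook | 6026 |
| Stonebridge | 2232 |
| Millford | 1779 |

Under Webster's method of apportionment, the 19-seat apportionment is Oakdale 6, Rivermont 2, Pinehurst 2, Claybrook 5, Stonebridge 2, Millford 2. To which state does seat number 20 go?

Priority for the next seat is population ÷ (current seats + 0.5).
Priorities: Oakdale 1185.231, Rivermont 813.600, Pinehurst 864.800, Claybrook 1095.636, Stonebridge 892.800, Millford 711.600.
Highest priority: Oakdale.

Oakdale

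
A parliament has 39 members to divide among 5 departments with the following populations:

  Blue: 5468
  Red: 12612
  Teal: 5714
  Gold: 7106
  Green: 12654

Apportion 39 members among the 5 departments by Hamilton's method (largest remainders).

Blue 5, Red 11, Teal 5, Gold 7, Green 11

Standard divisor: 43554 ÷ 39 ≈ 1116.769.
Standard quotas: Blue 4.8963, Red 11.2933, Teal 5.1165, Gold 6.3630, Green 11.3309.
Lower quotas: Blue 4, Red 11, Teal 5, Gold 6, Green 11 (sum 37, leaving 2 seats).
Remainders in descending order: Blue 0.8963, Gold 0.3630, Green 0.3309, Red 0.2933, Teal 0.1165.
The surplus seats go to Blue, Gold.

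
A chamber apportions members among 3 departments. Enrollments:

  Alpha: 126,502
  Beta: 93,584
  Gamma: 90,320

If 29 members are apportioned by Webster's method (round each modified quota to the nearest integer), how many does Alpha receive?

Standard divisor 310406/29 ≈ 10703.655; standard quotas: Alpha 11.819, Beta 8.743, Gamma 8.438.
Rounding to the nearest integer gives Alpha 12, Beta 9, Gamma 8 — total 29, matching the house size, so no adjustment is needed.
Alpha receives 12.

12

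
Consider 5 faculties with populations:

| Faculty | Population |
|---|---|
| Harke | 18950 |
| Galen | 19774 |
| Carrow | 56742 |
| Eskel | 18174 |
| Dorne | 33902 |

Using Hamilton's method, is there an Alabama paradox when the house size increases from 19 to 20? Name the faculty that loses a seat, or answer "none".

Harke

At 19 seats: Harke 3, Galen 3, Carrow 7, Eskel 2, Dorne 4.
At 20 seats: Harke 2, Galen 3, Carrow 8, Eskel 2, Dorne 5.
Harke drops from 3 to 2.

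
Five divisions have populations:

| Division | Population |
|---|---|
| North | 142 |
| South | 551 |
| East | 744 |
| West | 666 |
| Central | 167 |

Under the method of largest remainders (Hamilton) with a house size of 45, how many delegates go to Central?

3

Standard divisor: 2270 ÷ 45 ≈ 50.444.
Standard quotas: North 2.815, South 10.923, East 14.749, West 13.203, Central 3.311.
Lower quotas: North 2, South 10, East 14, West 13, Central 3 (sum 42, leaving 3 seats).
Remainders in descending order: South 0.923, North 0.815, East 0.749, Central 0.311, West 0.203.
The surplus seats go to South, North, East.
Central receives 3.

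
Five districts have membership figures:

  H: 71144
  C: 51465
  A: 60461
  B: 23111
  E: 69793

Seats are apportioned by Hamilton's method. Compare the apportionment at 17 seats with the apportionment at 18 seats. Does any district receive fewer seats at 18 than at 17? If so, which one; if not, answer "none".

B

At 17 seats: H 4, C 3, A 4, B 2, E 4.
At 18 seats: H 5, C 3, A 4, B 1, E 5.
B drops from 2 to 1.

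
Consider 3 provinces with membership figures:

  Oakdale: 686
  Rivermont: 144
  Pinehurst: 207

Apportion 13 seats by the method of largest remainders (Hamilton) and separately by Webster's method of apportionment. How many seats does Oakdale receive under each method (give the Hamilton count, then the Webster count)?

9 and 8

Hamilton: Oakdale 9, Rivermont 2, Pinehurst 2.
Webster: Oakdale 8, Rivermont 2, Pinehurst 3.
Oakdale gets 9 under Hamilton and 8 under Webster.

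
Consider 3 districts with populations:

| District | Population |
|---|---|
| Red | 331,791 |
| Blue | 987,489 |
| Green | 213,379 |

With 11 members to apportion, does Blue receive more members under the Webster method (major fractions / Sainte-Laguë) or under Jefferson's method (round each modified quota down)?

Jefferson

Webster: Red 2, Blue 7, Green 2.
Jefferson: Red 2, Blue 8, Green 1.
Blue gets 7 under Webster and 8 under Jefferson.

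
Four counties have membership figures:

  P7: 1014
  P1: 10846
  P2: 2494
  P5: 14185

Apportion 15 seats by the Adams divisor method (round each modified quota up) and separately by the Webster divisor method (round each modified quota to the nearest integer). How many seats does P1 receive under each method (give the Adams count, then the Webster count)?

Adams: P7 1, P1 5, P2 2, P5 7.
Webster: P7 1, P1 6, P2 1, P5 7.
P1 gets 5 under Adams and 6 under Webster.

5 and 6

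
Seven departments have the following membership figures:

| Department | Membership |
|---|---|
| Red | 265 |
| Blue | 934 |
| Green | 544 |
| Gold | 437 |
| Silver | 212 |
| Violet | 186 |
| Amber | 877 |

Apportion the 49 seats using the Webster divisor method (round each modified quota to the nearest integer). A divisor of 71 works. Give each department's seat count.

With modified divisor 71: modified quotas Red 3.732, Blue 13.155, Green 7.662, Gold 6.155, Silver 2.986, Violet 2.620, Amber 12.352.
Rounding to the nearest integer: Red 4, Blue 13, Green 8, Gold 6, Silver 3, Violet 3, Amber 12 (total 49).

Red: 4, Blue: 13, Green: 8, Gold: 6, Silver: 3, Violet: 3, Amber: 12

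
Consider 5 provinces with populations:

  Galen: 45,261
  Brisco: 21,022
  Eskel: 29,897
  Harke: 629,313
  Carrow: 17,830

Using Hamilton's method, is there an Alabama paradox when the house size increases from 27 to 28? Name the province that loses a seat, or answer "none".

At 27 seats: Galen 1, Brisco 1, Eskel 1, Harke 23, Carrow 1.
At 28 seats: Galen 2, Brisco 1, Eskel 1, Harke 24, Carrow 0.
Carrow drops from 1 to 0.

Carrow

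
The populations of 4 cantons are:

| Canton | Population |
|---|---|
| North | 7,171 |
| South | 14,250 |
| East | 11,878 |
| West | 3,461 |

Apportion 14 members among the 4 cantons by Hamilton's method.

Total 36760; standard divisor 36760/14 ≈ 2625.714.
Standard quotas: North 2.7311, South 5.4271, East 4.5237, West 1.3181.
Lower quotas: North 2, South 5, East 4, West 1 (sum 12, leaving 2 seats).
Remainders in descending order: North 0.7311, East 0.5237, South 0.4271, West 0.3181.
The surplus seats go to North, East.

North 3, South 5, East 5, West 1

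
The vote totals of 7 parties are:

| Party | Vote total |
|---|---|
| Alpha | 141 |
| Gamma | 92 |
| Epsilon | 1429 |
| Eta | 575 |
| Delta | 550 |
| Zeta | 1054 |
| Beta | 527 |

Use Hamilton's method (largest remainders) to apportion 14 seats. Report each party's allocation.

Total 4368; standard divisor 4368/14 = 312.
Standard quotas: Alpha 0.452, Gamma 0.295, Epsilon 4.580, Eta 1.843, Delta 1.763, Zeta 3.378, Beta 1.689.
Lower quotas: Alpha 0, Gamma 0, Epsilon 4, Eta 1, Delta 1, Zeta 3, Beta 1 (sum 10, leaving 4 seats).
Remainders in descending order: Eta 0.843, Delta 0.763, Beta 0.689, Epsilon 0.580, Alpha 0.452, Zeta 0.378, Gamma 0.295.
The surplus seats go to Eta, Delta, Beta, Epsilon.

Alpha 0; Gamma 0; Epsilon 5; Eta 2; Delta 2; Zeta 3; Beta 2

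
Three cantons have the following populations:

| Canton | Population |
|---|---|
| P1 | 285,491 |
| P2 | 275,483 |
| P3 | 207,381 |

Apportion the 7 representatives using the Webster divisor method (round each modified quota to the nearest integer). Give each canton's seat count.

Standard divisor 768355/7 ≈ 109765; standard quotas: P1 2.601, P2 2.510, P3 1.889.
Rounding to the nearest integer gives 3, 3, 2 = 8 seats, so the divisor must be adjusted.
With modified divisor 112200: modified quotas P1 2.544, P2 2.455, P3 1.848.
Rounding to the nearest integer: P1 3, P2 2, P3 2 (total 7).

P1 3, P2 2, P3 2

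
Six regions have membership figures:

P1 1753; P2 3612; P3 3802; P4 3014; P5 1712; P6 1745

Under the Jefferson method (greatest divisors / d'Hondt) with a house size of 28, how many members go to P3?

7

Standard divisor 15638/28 ≈ 558.5; standard quotas: P1 3.139, P2 6.467, P3 6.808, P4 5.397, P5 3.065, P6 3.124.
Rounding down gives 3, 6, 6, 5, 3, 3 = 26 seats, so the divisor must be adjusted.
With modified divisor 510: modified quotas P1 3.437, P2 7.082, P3 7.455, P4 5.910, P5 3.357, P6 3.422.
Rounding down: P1 3, P2 7, P3 7, P4 5, P5 3, P6 3 (total 28).
P3 receives 7.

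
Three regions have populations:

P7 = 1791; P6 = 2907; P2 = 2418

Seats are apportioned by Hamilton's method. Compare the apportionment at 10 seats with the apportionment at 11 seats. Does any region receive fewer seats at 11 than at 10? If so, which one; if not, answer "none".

At 10 seats: P7 3, P6 4, P2 3.
At 11 seats: P7 3, P6 4, P2 4.
No region's allocation decreased.

none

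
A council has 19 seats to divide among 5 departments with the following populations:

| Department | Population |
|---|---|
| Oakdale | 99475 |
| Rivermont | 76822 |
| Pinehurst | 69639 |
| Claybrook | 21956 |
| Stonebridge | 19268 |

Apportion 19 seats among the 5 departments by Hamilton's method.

Total 287160; standard divisor 287160/19 ≈ 15113.684.
Standard quotas: Oakdale 6.5818, Rivermont 5.0829, Pinehurst 4.6077, Claybrook 1.4527, Stonebridge 1.2749.
Lower quotas: Oakdale 6, Rivermont 5, Pinehurst 4, Claybrook 1, Stonebridge 1 (sum 17, leaving 2 seats).
Remainders in descending order: Pinehurst 0.6077, Oakdale 0.5818, Claybrook 0.4527, Stonebridge 0.2749, Rivermont 0.0829.
The surplus seats go to Pinehurst, Oakdale.

Oakdale 7, Rivermont 5, Pinehurst 5, Claybrook 1, Stonebridge 1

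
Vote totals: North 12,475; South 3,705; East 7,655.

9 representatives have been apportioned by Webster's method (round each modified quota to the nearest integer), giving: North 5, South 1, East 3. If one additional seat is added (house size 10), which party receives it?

Priority for the next seat is population ÷ (current seats + 0.5).
Priorities: North 2268.182, South 2470.000, East 2187.143.
Highest priority: South.

South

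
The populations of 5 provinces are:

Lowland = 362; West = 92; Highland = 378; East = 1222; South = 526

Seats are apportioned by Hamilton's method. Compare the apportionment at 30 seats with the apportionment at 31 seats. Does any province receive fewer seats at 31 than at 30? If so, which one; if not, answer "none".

none

At 30 seats: Lowland 4, West 1, Highland 5, East 14, South 6.
At 31 seats: Lowland 4, West 1, Highland 5, East 15, South 6.
No province's allocation decreased.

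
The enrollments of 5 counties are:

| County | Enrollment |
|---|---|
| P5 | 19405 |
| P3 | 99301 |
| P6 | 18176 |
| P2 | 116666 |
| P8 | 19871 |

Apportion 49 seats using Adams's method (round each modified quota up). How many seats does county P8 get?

4

Standard divisor 273419/49 ≈ 5579.98; standard quotas: P5 3.478, P3 17.796, P6 3.257, P2 20.908, P8 3.561.
Rounding up gives 4, 18, 4, 21, 4 = 51 seats, so the divisor must be adjusted.
With modified divisor 5900: modified quotas P5 3.289, P3 16.831, P6 3.081, P2 19.774, P8 3.368.
Rounding up: P5 4, P3 17, P6 4, P2 20, P8 4 (total 49).
P8 receives 4.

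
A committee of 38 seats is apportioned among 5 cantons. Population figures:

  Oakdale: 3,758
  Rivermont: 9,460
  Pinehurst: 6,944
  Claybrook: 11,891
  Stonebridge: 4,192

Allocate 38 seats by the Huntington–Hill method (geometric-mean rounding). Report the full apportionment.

Oakdale 4, Rivermont 10, Pinehurst 7, Claybrook 13, Stonebridge 4

With divisor 945: modified quotas Oakdale 3.977, Rivermont 10.011, Pinehurst 7.348, Claybrook 12.583, Stonebridge 4.436.
Geometric-mean thresholds: Oakdale √(3·4)=3.464, Rivermont √(10·11)=10.488, Pinehurst √(7·8)=7.483, Claybrook √(12·13)=12.490, Stonebridge √(4·5)=4.472.
Each quota rounded against its threshold gives Oakdale 4, Rivermont 10, Pinehurst 7, Claybrook 13, Stonebridge 4 (total 38).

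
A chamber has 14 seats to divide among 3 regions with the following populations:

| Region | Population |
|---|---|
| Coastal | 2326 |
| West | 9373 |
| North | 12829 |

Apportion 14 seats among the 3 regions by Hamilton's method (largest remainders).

The standard divisor is 24528/14 = 1752.
Standard quotas: Coastal 1.3276, West 5.3499, North 7.3225.
Lower quotas: Coastal 1, West 5, North 7 (sum 13, leaving 1 seat).
Remainders in descending order: West 0.3499, Coastal 0.3276, North 0.3225.
The surplus seat goes to West.

Coastal 1; West 6; North 7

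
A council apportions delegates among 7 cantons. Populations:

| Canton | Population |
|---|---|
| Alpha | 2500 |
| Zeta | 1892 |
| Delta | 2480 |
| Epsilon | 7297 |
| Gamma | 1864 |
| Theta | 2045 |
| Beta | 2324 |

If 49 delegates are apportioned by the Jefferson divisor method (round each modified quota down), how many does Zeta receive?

4

Standard divisor 20402/49 ≈ 416.367; standard quotas: Alpha 6.004, Zeta 4.544, Delta 5.956, Epsilon 17.525, Gamma 4.477, Theta 4.912, Beta 5.582.
Rounding down gives 6, 4, 5, 17, 4, 4, 5 = 45 seats, so the divisor must be adjusted.
With modified divisor 386: modified quotas Alpha 6.477, Zeta 4.902, Delta 6.425, Epsilon 18.904, Gamma 4.829, Theta 5.298, Beta 6.021.
Rounding down: Alpha 6, Zeta 4, Delta 6, Epsilon 18, Gamma 4, Theta 5, Beta 6 (total 49).
Zeta receives 4.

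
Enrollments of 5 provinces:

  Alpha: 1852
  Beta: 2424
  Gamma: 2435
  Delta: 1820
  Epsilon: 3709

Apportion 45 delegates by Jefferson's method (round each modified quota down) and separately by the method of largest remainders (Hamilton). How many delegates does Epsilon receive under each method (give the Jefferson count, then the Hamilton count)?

14 and 13

Jefferson: Alpha 7, Beta 9, Gamma 9, Delta 6, Epsilon 14.
Hamilton: Alpha 7, Beta 9, Gamma 9, Delta 7, Epsilon 13.
Epsilon gets 14 under Jefferson and 13 under Hamilton.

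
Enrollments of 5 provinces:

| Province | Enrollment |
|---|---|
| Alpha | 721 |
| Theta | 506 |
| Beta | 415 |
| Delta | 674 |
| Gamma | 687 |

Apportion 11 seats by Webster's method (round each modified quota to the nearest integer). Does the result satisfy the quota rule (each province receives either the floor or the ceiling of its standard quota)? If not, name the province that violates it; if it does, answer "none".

Standard quotas: Alpha 2.641, Theta 1.853, Beta 1.520, Delta 2.469, Gamma 2.516.
Webster allocation: Alpha 3, Theta 2, Beta 2, Delta 2, Gamma 2.
Every allocation lies between the lower and upper quota.

none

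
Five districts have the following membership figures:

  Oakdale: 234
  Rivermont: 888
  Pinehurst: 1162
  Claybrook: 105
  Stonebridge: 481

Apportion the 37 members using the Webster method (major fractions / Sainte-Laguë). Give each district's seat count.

Standard divisor 2870/37 ≈ 77.568; standard quotas: Oakdale 3.017, Rivermont 11.448, Pinehurst 14.980, Claybrook 1.354, Stonebridge 6.201.
Rounding to the nearest integer gives 3, 11, 15, 1, 6 = 36 seats, so the divisor must be adjusted.
With modified divisor 76: modified quotas Oakdale 3.079, Rivermont 11.684, Pinehurst 15.289, Claybrook 1.382, Stonebridge 6.329.
Rounding to the nearest integer: Oakdale 3, Rivermont 12, Pinehurst 15, Claybrook 1, Stonebridge 6 (total 37).

Oakdale=3, Rivermont=12, Pinehurst=15, Claybrook=1, Stonebridge=6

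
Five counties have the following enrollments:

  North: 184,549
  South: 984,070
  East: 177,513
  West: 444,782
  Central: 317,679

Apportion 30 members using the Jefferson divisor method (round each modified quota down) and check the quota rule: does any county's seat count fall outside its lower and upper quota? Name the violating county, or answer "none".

Standard quotas: North 2.626, South 14.001, East 2.526, West 6.328, Central 4.520.
Jefferson allocation: North 2, South 15, East 2, West 7, Central 4.
Every allocation lies between the lower and upper quota.

none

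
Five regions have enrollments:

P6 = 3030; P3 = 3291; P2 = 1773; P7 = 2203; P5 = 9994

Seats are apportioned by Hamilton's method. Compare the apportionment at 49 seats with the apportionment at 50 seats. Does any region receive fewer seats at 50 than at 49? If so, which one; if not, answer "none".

At 49 seats: P6 7, P3 8, P2 4, P7 6, P5 24.
At 50 seats: P6 8, P3 8, P2 4, P7 5, P5 25.
P7 drops from 6 to 5.

P7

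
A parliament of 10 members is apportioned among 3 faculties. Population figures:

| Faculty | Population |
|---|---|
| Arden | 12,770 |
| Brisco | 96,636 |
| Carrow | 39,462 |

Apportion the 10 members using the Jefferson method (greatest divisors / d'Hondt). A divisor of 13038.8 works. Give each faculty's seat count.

Arden 0, Brisco 7, Carrow 3

With modified divisor 13038.8: modified quotas Arden 0.979, Brisco 7.411, Carrow 3.027.
Rounding down: Arden 0, Brisco 7, Carrow 3 (total 10).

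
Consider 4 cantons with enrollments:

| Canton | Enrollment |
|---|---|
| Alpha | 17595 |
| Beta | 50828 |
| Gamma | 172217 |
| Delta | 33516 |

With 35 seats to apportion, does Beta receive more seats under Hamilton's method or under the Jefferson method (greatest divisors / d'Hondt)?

Hamilton: Alpha 2, Beta 7, Gamma 22, Delta 4.
Jefferson: Alpha 2, Beta 6, Gamma 23, Delta 4.
Beta gets 7 under Hamilton and 6 under Jefferson.

Hamilton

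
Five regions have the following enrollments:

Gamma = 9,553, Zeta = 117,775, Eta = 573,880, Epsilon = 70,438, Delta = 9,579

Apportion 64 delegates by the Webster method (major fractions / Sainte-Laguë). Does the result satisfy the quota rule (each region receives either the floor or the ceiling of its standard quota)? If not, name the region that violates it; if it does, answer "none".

Standard quotas: Gamma 0.783, Zeta 9.648, Eta 47.014, Epsilon 5.770, Delta 0.785.
Webster allocation: Gamma 1, Zeta 10, Eta 46, Epsilon 6, Delta 1.
Eta has quota 47.014 (lower 47, upper 48) but receives 46 — outside the quota interval.

Eta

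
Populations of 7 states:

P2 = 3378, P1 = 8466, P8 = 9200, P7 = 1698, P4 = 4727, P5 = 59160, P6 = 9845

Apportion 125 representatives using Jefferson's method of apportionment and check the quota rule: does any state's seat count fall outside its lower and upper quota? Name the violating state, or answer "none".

Standard quotas: P2 4.377, P1 10.969, P8 11.920, P7 2.200, P4 6.125, P5 76.653, P6 12.756.
Jefferson allocation: P2 4, P1 11, P8 12, P7 2, P4 6, P5 78, P6 12.
P5 has quota 76.653 (lower 76, upper 77) but receives 78 — outside the quota interval.

P5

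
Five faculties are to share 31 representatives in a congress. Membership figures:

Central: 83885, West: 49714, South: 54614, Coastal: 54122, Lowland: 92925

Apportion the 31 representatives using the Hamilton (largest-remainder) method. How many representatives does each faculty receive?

Central 8, West 5, South 5, Coastal 5, Lowland 8

The standard divisor is 335260/31 ≈ 10814.839.
Standard quotas: Central 7.7565, West 4.5968, South 5.0499, Coastal 5.0044, Lowland 8.5924.
Lower quotas: Central 7, West 4, South 5, Coastal 5, Lowland 8 (sum 29, leaving 2 seats).
Remainders in descending order: Central 0.7565, West 0.5968, Lowland 0.5924, South 0.0499, Coastal 0.0044.
Largest remainders: Central, West receive the extra seats.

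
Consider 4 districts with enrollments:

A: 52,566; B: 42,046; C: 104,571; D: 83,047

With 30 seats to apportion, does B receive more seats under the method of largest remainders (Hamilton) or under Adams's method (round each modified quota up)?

Adams

Hamilton: A 6, B 4, C 11, D 9.
Adams: A 6, B 5, C 11, D 8.
B gets 4 under Hamilton and 5 under Adams.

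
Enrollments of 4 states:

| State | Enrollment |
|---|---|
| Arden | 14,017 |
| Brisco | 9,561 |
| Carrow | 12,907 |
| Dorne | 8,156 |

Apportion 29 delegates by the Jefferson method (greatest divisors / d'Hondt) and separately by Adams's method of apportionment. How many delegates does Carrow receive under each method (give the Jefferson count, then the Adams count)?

9 and 8

Jefferson: Arden 9, Brisco 6, Carrow 9, Dorne 5.
Adams: Arden 9, Brisco 6, Carrow 8, Dorne 6.
Carrow gets 9 under Jefferson and 8 under Adams.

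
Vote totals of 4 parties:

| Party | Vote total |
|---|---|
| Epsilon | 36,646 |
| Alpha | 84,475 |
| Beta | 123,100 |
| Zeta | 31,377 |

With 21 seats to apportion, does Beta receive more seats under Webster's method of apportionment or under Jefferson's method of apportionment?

Jefferson

Webster: Epsilon 3, Alpha 7, Beta 9, Zeta 2.
Jefferson: Epsilon 3, Alpha 6, Beta 10, Zeta 2.
Beta gets 9 under Webster and 10 under Jefferson.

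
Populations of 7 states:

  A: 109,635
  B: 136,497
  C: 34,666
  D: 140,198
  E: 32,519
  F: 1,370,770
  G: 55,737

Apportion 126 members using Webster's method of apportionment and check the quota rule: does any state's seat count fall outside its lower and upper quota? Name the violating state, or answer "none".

F

Standard quotas: A 7.348, B 9.148, C 2.323, D 9.396, E 2.179, F 91.870, G 3.736.
Webster allocation: A 7, B 9, C 2, D 9, E 2, F 93, G 4.
F has quota 91.870 (lower 91, upper 92) but receives 93 — outside the quota interval.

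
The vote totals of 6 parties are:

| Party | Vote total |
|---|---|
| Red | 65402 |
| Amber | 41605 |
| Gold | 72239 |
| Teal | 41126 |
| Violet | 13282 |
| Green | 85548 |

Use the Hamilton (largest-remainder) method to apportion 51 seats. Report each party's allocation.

Red=10, Amber=7, Gold=11, Teal=7, Violet=2, Green=14

The standard divisor is 319202/51 ≈ 6258.863.
Standard quotas: Red 10.4495, Amber 6.6474, Gold 11.5419, Teal 6.5708, Violet 2.1221, Green 13.6683.
Lower quotas: Red 10, Amber 6, Gold 11, Teal 6, Violet 2, Green 13 (sum 48, leaving 3 seats).
Remainders in descending order: Green 0.6683, Amber 0.6474, Teal 0.5708, Gold 0.5419, Red 0.4495, Violet 0.1221.
Largest remainders: Green, Amber, Teal receive the extra seats.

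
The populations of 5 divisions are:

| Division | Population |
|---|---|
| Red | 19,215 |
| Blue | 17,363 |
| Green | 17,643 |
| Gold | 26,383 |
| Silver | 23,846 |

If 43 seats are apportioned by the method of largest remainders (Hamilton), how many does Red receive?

The standard divisor is 104450/43 ≈ 2429.07.
Standard quotas: Red 7.9104, Blue 7.1480, Green 7.2633, Gold 10.8614, Silver 9.8169.
Lower quotas: Red 7, Blue 7, Green 7, Gold 10, Silver 9 (sum 40, leaving 3 seats).
Remainders in descending order: Red 0.9104, Gold 0.8614, Silver 0.8169, Green 0.2633, Blue 0.1480.
Largest remainders: Red, Gold, Silver receive the extra seats.
Red receives 8.

8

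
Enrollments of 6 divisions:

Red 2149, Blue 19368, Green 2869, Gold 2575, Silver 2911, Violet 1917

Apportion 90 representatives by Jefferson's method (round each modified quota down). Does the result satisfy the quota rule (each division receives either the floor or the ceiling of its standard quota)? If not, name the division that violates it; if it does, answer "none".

Standard quotas: Red 6.084, Blue 54.834, Green 8.123, Gold 7.290, Silver 8.242, Violet 5.427.
Jefferson allocation: Red 6, Blue 56, Green 8, Gold 7, Silver 8, Violet 5.
Blue has quota 54.834 (lower 54, upper 55) but receives 56 — outside the quota interval.

Blue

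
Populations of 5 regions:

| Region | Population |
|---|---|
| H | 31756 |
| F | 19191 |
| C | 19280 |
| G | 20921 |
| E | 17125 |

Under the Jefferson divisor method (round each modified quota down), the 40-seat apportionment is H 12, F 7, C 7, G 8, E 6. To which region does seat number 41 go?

E

Priority for the next seat is population ÷ (current seats + 1).
Priorities: H 2442.769, F 2398.875, C 2410.000, G 2324.556, E 2446.429.
Highest priority: E.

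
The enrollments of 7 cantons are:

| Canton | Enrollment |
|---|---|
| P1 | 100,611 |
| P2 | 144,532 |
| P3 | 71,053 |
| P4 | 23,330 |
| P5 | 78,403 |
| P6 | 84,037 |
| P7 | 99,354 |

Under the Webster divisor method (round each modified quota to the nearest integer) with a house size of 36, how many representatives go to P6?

Standard divisor 601320/36 ≈ 16703.333; standard quotas: P1 6.023, P2 8.653, P3 4.254, P4 1.397, P5 4.694, P6 5.031, P7 5.948.
Rounding to the nearest integer gives P1 6, P2 9, P3 4, P4 1, P5 5, P6 5, P7 6 — total 36, matching the house size, so no adjustment is needed.
P6 receives 5.

5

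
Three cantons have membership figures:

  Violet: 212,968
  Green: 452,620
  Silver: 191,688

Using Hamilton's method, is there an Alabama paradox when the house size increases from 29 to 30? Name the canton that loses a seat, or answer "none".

none

At 29 seats: Violet 7, Green 15, Silver 7.
At 30 seats: Violet 7, Green 16, Silver 7.
No canton's allocation decreased.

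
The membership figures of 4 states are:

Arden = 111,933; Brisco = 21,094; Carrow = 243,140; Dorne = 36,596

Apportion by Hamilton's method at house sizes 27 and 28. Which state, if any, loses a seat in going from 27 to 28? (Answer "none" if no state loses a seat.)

At 27 seats: Arden 7, Brisco 1, Carrow 16, Dorne 3.
At 28 seats: Arden 8, Brisco 1, Carrow 17, Dorne 2.
Dorne drops from 3 to 2.

Dorne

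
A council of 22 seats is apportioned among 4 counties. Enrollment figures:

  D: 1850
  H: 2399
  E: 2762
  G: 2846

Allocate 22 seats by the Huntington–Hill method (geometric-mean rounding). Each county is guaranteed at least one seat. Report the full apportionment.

D: 4; H: 5; E: 6; G: 7

With divisor 439: modified quotas D 4.214, H 5.465, E 6.292, G 6.483.
Geometric-mean thresholds: D √(4·5)=4.472, H √(5·6)=5.477, E √(6·7)=6.481, G √(6·7)=6.481.
Each quota rounded against its threshold gives D 4, H 5, E 6, G 7 (total 22).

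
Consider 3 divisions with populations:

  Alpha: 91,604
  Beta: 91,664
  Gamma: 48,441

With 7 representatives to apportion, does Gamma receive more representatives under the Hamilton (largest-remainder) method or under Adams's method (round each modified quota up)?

Hamilton: Alpha 3, Beta 3, Gamma 1.
Adams: Alpha 2, Beta 3, Gamma 2.
Gamma gets 1 under Hamilton and 2 under Adams.

Adams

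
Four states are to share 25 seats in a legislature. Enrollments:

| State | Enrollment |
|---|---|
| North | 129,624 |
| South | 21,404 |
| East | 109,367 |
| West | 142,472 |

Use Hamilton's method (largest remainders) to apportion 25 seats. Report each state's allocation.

North 8, South 1, East 7, West 9

The standard divisor is 402867/25 ≈ 16114.68.
Standard quotas: North 8.0438, South 1.3282, East 6.7868, West 8.8411.
Lower quotas: North 8, South 1, East 6, West 8 (sum 23, leaving 2 seats).
Remainders in descending order: West 0.8411, East 0.7868, South 0.3282, North 0.0438.
Largest remainders: West, East receive the extra seats.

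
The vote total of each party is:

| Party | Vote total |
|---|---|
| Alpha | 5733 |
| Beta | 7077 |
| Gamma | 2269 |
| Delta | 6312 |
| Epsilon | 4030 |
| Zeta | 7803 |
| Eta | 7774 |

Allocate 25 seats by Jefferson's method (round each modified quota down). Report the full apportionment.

Alpha: 4, Beta: 4, Gamma: 1, Delta: 4, Epsilon: 2, Zeta: 5, Eta: 5

Standard divisor 40998/25 ≈ 1639.92; standard quotas: Alpha 3.496, Beta 4.315, Gamma 1.384, Delta 3.849, Epsilon 2.457, Zeta 4.758, Eta 4.740.
Rounding down gives 3, 4, 1, 3, 2, 4, 4 = 21 seats, so the divisor must be adjusted.
With modified divisor 1424: modified quotas Alpha 4.026, Beta 4.970, Gamma 1.593, Delta 4.433, Epsilon 2.830, Zeta 5.480, Eta 5.459.
Rounding down: Alpha 4, Beta 4, Gamma 1, Delta 4, Epsilon 2, Zeta 5, Eta 5 (total 25).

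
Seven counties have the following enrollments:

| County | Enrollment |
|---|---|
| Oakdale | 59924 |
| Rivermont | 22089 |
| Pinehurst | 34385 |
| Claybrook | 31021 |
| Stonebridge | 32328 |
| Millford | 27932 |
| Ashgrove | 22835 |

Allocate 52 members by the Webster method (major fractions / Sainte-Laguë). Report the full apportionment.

Oakdale 14, Rivermont 5, Pinehurst 8, Claybrook 7, Stonebridge 7, Millford 6, Ashgrove 5

Standard divisor 230514/52 ≈ 4432.962; standard quotas: Oakdale 13.518, Rivermont 4.983, Pinehurst 7.757, Claybrook 6.998, Stonebridge 7.293, Millford 6.301, Ashgrove 5.151.
Rounding to the nearest integer gives Oakdale 14, Rivermont 5, Pinehurst 8, Claybrook 7, Stonebridge 7, Millford 6, Ashgrove 5 — total 52, matching the house size, so no adjustment is needed.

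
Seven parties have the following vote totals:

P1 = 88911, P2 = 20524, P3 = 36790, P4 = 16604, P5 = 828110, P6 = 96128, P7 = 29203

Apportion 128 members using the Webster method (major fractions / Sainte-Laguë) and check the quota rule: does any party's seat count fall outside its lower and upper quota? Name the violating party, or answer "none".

Standard quotas: P1 10.195, P2 2.353, P3 4.219, P4 1.904, P5 94.957, P6 11.023, P7 3.349.
Webster allocation: P1 10, P2 2, P3 4, P4 2, P5 96, P6 11, P7 3.
P5 has quota 94.957 (lower 94, upper 95) but receives 96 — outside the quota interval.

P5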